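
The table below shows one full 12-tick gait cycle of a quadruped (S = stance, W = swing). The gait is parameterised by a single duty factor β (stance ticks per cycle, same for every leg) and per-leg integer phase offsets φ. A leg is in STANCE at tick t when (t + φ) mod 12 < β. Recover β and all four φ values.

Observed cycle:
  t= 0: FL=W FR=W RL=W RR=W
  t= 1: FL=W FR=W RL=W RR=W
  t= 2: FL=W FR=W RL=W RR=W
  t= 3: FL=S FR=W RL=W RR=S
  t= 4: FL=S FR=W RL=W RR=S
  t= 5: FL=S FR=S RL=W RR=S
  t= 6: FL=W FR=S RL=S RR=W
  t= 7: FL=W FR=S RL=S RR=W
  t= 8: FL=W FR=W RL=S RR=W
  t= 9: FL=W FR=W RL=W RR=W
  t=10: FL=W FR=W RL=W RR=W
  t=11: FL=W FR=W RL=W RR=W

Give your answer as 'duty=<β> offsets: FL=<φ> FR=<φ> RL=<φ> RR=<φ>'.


duty=3 offsets: FL=9 FR=7 RL=6 RR=9

duty β = stance ticks per leg = 3
FL: stance ticks = 3; W→S at t=3 → φ=9
FR: stance ticks = 3; W→S at t=5 → φ=7
RL: stance ticks = 3; W→S at t=6 → φ=6
RR: stance ticks = 3; W→S at t=3 → φ=9


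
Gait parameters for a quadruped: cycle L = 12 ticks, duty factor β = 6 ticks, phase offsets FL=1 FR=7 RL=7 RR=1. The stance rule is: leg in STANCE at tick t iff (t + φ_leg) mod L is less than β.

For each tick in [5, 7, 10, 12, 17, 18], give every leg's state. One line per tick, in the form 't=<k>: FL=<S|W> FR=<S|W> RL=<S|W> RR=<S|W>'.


t=5: phase=(6,0,0,6) vs β=6 → FL=W FR=S RL=S RR=W
t=7: phase=(8,2,2,8) vs β=6 → FL=W FR=S RL=S RR=W
t=10: phase=(11,5,5,11) vs β=6 → FL=W FR=S RL=S RR=W
t=12: phase=(1,7,7,1) vs β=6 → FL=S FR=W RL=W RR=S
t=17: phase=(6,0,0,6) vs β=6 → FL=W FR=S RL=S RR=W
t=18: phase=(7,1,1,7) vs β=6 → FL=W FR=S RL=S RR=W

t=5: FL=W FR=S RL=S RR=W
t=7: FL=W FR=S RL=S RR=W
t=10: FL=W FR=S RL=S RR=W
t=12: FL=S FR=W RL=W RR=S
t=17: FL=W FR=S RL=S RR=W
t=18: FL=W FR=S RL=S RR=W


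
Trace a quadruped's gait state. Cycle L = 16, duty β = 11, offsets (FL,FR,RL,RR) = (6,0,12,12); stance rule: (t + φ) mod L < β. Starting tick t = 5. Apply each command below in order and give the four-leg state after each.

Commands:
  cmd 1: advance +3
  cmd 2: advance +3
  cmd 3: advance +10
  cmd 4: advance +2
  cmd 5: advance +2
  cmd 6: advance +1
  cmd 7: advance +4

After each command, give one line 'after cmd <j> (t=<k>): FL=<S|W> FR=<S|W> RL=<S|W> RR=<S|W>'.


after cmd 1 (t=8): FL=W FR=S RL=S RR=S
after cmd 2 (t=11): FL=S FR=W RL=S RR=S
after cmd 3 (t=21): FL=W FR=S RL=S RR=S
after cmd 4 (t=23): FL=W FR=S RL=S RR=S
after cmd 5 (t=25): FL=W FR=S RL=S RR=S
after cmd 6 (t=26): FL=S FR=S RL=S RR=S
after cmd 7 (t=30): FL=S FR=W RL=S RR=S

start t=5: FL=W FR=S RL=S RR=S
cmd 1: advance +3 → t=8, phase=(14,8,4,4) → FL=W FR=S RL=S RR=S
cmd 2: advance +3 → t=11, phase=(1,11,7,7) → FL=S FR=W RL=S RR=S
cmd 3: advance +10 → t=21, phase=(11,5,1,1) → FL=W FR=S RL=S RR=S
cmd 4: advance +2 → t=23, phase=(13,7,3,3) → FL=W FR=S RL=S RR=S
cmd 5: advance +2 → t=25, phase=(15,9,5,5) → FL=W FR=S RL=S RR=S
cmd 6: advance +1 → t=26, phase=(0,10,6,6) → FL=S FR=S RL=S RR=S
cmd 7: advance +4 → t=30, phase=(4,14,10,10) → FL=S FR=W RL=S RR=S


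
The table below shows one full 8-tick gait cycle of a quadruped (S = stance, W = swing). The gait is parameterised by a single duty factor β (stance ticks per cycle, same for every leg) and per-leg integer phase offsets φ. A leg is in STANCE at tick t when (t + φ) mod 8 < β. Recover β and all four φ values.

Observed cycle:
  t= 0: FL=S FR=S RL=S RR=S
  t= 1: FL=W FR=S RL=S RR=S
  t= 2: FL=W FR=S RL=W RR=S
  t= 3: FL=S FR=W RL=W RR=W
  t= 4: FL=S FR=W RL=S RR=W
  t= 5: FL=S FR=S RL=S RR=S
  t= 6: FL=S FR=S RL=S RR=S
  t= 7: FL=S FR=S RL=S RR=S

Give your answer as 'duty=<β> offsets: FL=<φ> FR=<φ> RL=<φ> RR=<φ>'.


duty=6 offsets: FL=5 FR=3 RL=4 RR=3

duty β = stance ticks per leg = 6
FL: stance ticks = 6; W→S at t=3 → φ=5
FR: stance ticks = 6; W→S at t=5 → φ=3
RL: stance ticks = 6; W→S at t=4 → φ=4
RR: stance ticks = 6; W→S at t=5 → φ=3


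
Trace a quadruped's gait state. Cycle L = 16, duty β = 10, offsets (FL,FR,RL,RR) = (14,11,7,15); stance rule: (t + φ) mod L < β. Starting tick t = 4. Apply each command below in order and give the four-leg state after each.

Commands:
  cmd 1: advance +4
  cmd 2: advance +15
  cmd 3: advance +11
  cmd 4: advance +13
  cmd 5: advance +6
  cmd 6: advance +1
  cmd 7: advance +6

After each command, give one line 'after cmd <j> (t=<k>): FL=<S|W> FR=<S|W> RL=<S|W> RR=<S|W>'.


after cmd 1 (t=8): FL=S FR=S RL=W RR=S
after cmd 2 (t=23): FL=S FR=S RL=W RR=S
after cmd 3 (t=34): FL=S FR=W RL=S RR=S
after cmd 4 (t=47): FL=W FR=W RL=S RR=W
after cmd 5 (t=53): FL=S FR=S RL=W RR=S
after cmd 6 (t=54): FL=S FR=S RL=W RR=S
after cmd 7 (t=60): FL=W FR=S RL=S RR=W

start t=4: FL=S FR=W RL=W RR=S
cmd 1: advance +4 → t=8, phase=(6,3,15,7) → FL=S FR=S RL=W RR=S
cmd 2: advance +15 → t=23, phase=(5,2,14,6) → FL=S FR=S RL=W RR=S
cmd 3: advance +11 → t=34, phase=(0,13,9,1) → FL=S FR=W RL=S RR=S
cmd 4: advance +13 → t=47, phase=(13,10,6,14) → FL=W FR=W RL=S RR=W
cmd 5: advance +6 → t=53, phase=(3,0,12,4) → FL=S FR=S RL=W RR=S
cmd 6: advance +1 → t=54, phase=(4,1,13,5) → FL=S FR=S RL=W RR=S
cmd 7: advance +6 → t=60, phase=(10,7,3,11) → FL=W FR=S RL=S RR=W


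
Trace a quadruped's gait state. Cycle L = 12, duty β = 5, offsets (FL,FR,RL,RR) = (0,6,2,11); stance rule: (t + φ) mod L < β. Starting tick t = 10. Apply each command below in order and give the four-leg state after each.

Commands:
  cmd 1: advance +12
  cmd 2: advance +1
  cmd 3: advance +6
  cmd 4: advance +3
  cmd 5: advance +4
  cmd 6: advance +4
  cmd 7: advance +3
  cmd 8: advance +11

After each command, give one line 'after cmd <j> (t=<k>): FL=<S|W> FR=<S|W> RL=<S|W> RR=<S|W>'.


start t=10: FL=W FR=S RL=S RR=W
cmd 1: advance +12 → t=22, phase=(10,4,0,9) → FL=W FR=S RL=S RR=W
cmd 2: advance +1 → t=23, phase=(11,5,1,10) → FL=W FR=W RL=S RR=W
cmd 3: advance +6 → t=29, phase=(5,11,7,4) → FL=W FR=W RL=W RR=S
cmd 4: advance +3 → t=32, phase=(8,2,10,7) → FL=W FR=S RL=W RR=W
cmd 5: advance +4 → t=36, phase=(0,6,2,11) → FL=S FR=W RL=S RR=W
cmd 6: advance +4 → t=40, phase=(4,10,6,3) → FL=S FR=W RL=W RR=S
cmd 7: advance +3 → t=43, phase=(7,1,9,6) → FL=W FR=S RL=W RR=W
cmd 8: advance +11 → t=54, phase=(6,0,8,5) → FL=W FR=S RL=W RR=W

after cmd 1 (t=22): FL=W FR=S RL=S RR=W
after cmd 2 (t=23): FL=W FR=W RL=S RR=W
after cmd 3 (t=29): FL=W FR=W RL=W RR=S
after cmd 4 (t=32): FL=W FR=S RL=W RR=W
after cmd 5 (t=36): FL=S FR=W RL=S RR=W
after cmd 6 (t=40): FL=S FR=W RL=W RR=S
after cmd 7 (t=43): FL=W FR=S RL=W RR=W
after cmd 8 (t=54): FL=W FR=S RL=W RR=W


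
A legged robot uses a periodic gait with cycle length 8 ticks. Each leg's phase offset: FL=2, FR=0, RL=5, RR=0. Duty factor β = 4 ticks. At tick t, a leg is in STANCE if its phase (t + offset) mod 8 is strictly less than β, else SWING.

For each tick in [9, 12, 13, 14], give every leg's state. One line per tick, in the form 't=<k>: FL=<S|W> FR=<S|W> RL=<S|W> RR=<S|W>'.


t=9: FL=S FR=S RL=W RR=S
t=12: FL=W FR=W RL=S RR=W
t=13: FL=W FR=W RL=S RR=W
t=14: FL=S FR=W RL=S RR=W

t=9: phase=(3,1,6,1) vs β=4 → FL=S FR=S RL=W RR=S
t=12: phase=(6,4,1,4) vs β=4 → FL=W FR=W RL=S RR=W
t=13: phase=(7,5,2,5) vs β=4 → FL=W FR=W RL=S RR=W
t=14: phase=(0,6,3,6) vs β=4 → FL=S FR=W RL=S RR=W


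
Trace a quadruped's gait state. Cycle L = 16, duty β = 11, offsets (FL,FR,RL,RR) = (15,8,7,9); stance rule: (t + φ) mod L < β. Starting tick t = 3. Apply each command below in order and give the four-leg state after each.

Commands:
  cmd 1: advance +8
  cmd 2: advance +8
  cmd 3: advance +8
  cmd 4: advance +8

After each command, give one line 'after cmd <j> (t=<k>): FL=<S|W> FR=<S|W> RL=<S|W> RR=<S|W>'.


after cmd 1 (t=11): FL=S FR=S RL=S RR=S
after cmd 2 (t=19): FL=S FR=W RL=S RR=W
after cmd 3 (t=27): FL=S FR=S RL=S RR=S
after cmd 4 (t=35): FL=S FR=W RL=S RR=W

start t=3: FL=S FR=W RL=S RR=W
cmd 1: advance +8 → t=11, phase=(10,3,2,4) → FL=S FR=S RL=S RR=S
cmd 2: advance +8 → t=19, phase=(2,11,10,12) → FL=S FR=W RL=S RR=W
cmd 3: advance +8 → t=27, phase=(10,3,2,4) → FL=S FR=S RL=S RR=S
cmd 4: advance +8 → t=35, phase=(2,11,10,12) → FL=S FR=W RL=S RR=W


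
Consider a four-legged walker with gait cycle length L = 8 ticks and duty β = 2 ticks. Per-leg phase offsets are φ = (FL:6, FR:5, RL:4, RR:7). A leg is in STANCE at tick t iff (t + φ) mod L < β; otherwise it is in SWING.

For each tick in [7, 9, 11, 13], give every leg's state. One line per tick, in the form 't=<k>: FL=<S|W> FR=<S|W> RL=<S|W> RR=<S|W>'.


t=7: FL=W FR=W RL=W RR=W
t=9: FL=W FR=W RL=W RR=S
t=11: FL=S FR=S RL=W RR=W
t=13: FL=W FR=W RL=S RR=W

t=7: phase=(5,4,3,6) vs β=2 → FL=W FR=W RL=W RR=W
t=9: phase=(7,6,5,0) vs β=2 → FL=W FR=W RL=W RR=S
t=11: phase=(1,0,7,2) vs β=2 → FL=S FR=S RL=W RR=W
t=13: phase=(3,2,1,4) vs β=2 → FL=W FR=W RL=S RR=W


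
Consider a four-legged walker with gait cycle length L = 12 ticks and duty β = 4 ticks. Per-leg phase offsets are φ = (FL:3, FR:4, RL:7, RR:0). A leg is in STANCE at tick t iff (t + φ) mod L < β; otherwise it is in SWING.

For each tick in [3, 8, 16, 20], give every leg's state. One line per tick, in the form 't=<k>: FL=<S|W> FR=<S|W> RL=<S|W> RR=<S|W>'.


t=3: FL=W FR=W RL=W RR=S
t=8: FL=W FR=S RL=S RR=W
t=16: FL=W FR=W RL=W RR=W
t=20: FL=W FR=S RL=S RR=W

t=3: phase=(6,7,10,3) vs β=4 → FL=W FR=W RL=W RR=S
t=8: phase=(11,0,3,8) vs β=4 → FL=W FR=S RL=S RR=W
t=16: phase=(7,8,11,4) vs β=4 → FL=W FR=W RL=W RR=W
t=20: phase=(11,0,3,8) vs β=4 → FL=W FR=S RL=S RR=W


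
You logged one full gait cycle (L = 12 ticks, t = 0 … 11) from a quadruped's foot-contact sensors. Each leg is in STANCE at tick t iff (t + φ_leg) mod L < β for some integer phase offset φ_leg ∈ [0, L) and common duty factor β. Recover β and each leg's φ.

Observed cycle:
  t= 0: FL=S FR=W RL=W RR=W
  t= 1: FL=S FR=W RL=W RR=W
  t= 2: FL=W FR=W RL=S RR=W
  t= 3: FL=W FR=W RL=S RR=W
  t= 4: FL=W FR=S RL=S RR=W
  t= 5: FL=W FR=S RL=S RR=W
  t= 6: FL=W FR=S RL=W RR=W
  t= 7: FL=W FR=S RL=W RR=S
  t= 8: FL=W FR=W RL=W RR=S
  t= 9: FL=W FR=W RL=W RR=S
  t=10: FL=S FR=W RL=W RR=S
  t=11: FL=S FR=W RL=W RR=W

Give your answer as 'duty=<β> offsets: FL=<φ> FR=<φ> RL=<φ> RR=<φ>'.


duty=4 offsets: FL=2 FR=8 RL=10 RR=5

duty β = stance ticks per leg = 4
FL: stance ticks = 4; W→S at t=10 → φ=2
FR: stance ticks = 4; W→S at t=4 → φ=8
RL: stance ticks = 4; W→S at t=2 → φ=10
RR: stance ticks = 4; W→S at t=7 → φ=5


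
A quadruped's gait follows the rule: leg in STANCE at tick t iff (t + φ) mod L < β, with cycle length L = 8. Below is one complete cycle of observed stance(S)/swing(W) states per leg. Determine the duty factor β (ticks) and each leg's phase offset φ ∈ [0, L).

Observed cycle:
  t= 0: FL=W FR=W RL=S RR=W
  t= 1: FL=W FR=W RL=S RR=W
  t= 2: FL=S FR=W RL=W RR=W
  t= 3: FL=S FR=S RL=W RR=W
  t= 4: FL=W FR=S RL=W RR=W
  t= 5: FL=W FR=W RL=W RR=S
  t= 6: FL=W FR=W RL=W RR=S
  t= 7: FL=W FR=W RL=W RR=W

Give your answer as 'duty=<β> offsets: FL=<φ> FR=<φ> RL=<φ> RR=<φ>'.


duty β = stance ticks per leg = 2
FL: stance ticks = 2; W→S at t=2 → φ=6
FR: stance ticks = 2; W→S at t=3 → φ=5
RL: stance ticks = 2; W→S at t=0 → φ=0
RR: stance ticks = 2; W→S at t=5 → φ=3

duty=2 offsets: FL=6 FR=5 RL=0 RR=3


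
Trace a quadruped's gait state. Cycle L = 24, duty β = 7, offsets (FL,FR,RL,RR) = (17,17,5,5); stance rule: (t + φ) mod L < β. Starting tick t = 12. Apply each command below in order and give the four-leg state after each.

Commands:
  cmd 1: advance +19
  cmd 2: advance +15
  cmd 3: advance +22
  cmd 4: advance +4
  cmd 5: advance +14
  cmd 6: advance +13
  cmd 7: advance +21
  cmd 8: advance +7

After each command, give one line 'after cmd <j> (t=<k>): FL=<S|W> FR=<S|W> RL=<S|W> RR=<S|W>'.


start t=12: FL=S FR=S RL=W RR=W
cmd 1: advance +19 → t=31, phase=(0,0,12,12) → FL=S FR=S RL=W RR=W
cmd 2: advance +15 → t=46, phase=(15,15,3,3) → FL=W FR=W RL=S RR=S
cmd 3: advance +22 → t=68, phase=(13,13,1,1) → FL=W FR=W RL=S RR=S
cmd 4: advance +4 → t=72, phase=(17,17,5,5) → FL=W FR=W RL=S RR=S
cmd 5: advance +14 → t=86, phase=(7,7,19,19) → FL=W FR=W RL=W RR=W
cmd 6: advance +13 → t=99, phase=(20,20,8,8) → FL=W FR=W RL=W RR=W
cmd 7: advance +21 → t=120, phase=(17,17,5,5) → FL=W FR=W RL=S RR=S
cmd 8: advance +7 → t=127, phase=(0,0,12,12) → FL=S FR=S RL=W RR=W

after cmd 1 (t=31): FL=S FR=S RL=W RR=W
after cmd 2 (t=46): FL=W FR=W RL=S RR=S
after cmd 3 (t=68): FL=W FR=W RL=S RR=S
after cmd 4 (t=72): FL=W FR=W RL=S RR=S
after cmd 5 (t=86): FL=W FR=W RL=W RR=W
after cmd 6 (t=99): FL=W FR=W RL=W RR=W
after cmd 7 (t=120): FL=W FR=W RL=S RR=S
after cmd 8 (t=127): FL=S FR=S RL=W RR=W


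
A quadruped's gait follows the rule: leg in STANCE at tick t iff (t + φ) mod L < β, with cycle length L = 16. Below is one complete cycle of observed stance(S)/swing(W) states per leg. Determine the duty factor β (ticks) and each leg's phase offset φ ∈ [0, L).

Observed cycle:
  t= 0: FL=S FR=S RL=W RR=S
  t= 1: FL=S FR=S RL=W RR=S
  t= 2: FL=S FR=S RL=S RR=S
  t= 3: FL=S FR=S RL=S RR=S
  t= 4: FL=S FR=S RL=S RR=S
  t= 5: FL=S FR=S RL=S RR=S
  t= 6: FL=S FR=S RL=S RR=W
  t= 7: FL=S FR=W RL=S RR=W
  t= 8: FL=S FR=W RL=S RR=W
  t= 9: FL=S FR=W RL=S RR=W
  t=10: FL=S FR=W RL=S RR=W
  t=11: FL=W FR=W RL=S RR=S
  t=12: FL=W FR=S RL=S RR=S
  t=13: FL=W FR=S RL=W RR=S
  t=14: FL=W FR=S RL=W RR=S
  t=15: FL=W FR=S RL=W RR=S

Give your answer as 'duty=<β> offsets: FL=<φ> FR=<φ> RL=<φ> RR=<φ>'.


duty β = stance ticks per leg = 11
FL: stance ticks = 11; W→S at t=0 → φ=0
FR: stance ticks = 11; W→S at t=12 → φ=4
RL: stance ticks = 11; W→S at t=2 → φ=14
RR: stance ticks = 11; W→S at t=11 → φ=5

duty=11 offsets: FL=0 FR=4 RL=14 RR=5


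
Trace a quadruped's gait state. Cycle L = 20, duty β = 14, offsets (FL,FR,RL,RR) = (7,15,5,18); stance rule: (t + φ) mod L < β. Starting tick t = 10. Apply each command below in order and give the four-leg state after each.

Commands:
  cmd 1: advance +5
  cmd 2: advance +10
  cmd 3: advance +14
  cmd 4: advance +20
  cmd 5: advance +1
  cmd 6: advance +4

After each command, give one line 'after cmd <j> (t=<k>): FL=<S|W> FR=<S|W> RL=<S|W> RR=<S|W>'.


start t=10: FL=W FR=S RL=W RR=S
cmd 1: advance +5 → t=15, phase=(2,10,0,13) → FL=S FR=S RL=S RR=S
cmd 2: advance +10 → t=25, phase=(12,0,10,3) → FL=S FR=S RL=S RR=S
cmd 3: advance +14 → t=39, phase=(6,14,4,17) → FL=S FR=W RL=S RR=W
cmd 4: advance +20 → t=59, phase=(6,14,4,17) → FL=S FR=W RL=S RR=W
cmd 5: advance +1 → t=60, phase=(7,15,5,18) → FL=S FR=W RL=S RR=W
cmd 6: advance +4 → t=64, phase=(11,19,9,2) → FL=S FR=W RL=S RR=S

after cmd 1 (t=15): FL=S FR=S RL=S RR=S
after cmd 2 (t=25): FL=S FR=S RL=S RR=S
after cmd 3 (t=39): FL=S FR=W RL=S RR=W
after cmd 4 (t=59): FL=S FR=W RL=S RR=W
after cmd 5 (t=60): FL=S FR=W RL=S RR=W
after cmd 6 (t=64): FL=S FR=W RL=S RR=S


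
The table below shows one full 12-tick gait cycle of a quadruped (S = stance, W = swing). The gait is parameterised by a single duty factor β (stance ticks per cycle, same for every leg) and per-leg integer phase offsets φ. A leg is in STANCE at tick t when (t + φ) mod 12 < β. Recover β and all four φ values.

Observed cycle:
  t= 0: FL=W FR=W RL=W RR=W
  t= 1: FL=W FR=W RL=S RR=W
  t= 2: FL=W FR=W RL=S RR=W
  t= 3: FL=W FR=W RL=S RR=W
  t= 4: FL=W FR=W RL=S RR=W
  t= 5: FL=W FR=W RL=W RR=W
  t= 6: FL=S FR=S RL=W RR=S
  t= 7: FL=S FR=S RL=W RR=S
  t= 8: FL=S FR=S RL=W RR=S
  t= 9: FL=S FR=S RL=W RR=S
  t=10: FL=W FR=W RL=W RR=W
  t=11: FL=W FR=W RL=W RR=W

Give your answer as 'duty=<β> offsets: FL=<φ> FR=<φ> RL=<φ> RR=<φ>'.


duty=4 offsets: FL=6 FR=6 RL=11 RR=6

duty β = stance ticks per leg = 4
FL: stance ticks = 4; W→S at t=6 → φ=6
FR: stance ticks = 4; W→S at t=6 → φ=6
RL: stance ticks = 4; W→S at t=1 → φ=11
RR: stance ticks = 4; W→S at t=6 → φ=6


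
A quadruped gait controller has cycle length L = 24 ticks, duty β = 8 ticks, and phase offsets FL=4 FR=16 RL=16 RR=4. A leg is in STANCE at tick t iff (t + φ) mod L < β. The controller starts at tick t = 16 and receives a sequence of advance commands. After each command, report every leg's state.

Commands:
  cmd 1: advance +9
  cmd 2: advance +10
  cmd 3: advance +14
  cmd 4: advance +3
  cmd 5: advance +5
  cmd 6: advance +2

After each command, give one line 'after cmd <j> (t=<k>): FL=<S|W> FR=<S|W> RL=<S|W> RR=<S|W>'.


after cmd 1 (t=25): FL=S FR=W RL=W RR=S
after cmd 2 (t=35): FL=W FR=S RL=S RR=W
after cmd 3 (t=49): FL=S FR=W RL=W RR=S
after cmd 4 (t=52): FL=W FR=W RL=W RR=W
after cmd 5 (t=57): FL=W FR=S RL=S RR=W
after cmd 6 (t=59): FL=W FR=S RL=S RR=W

start t=16: FL=W FR=W RL=W RR=W
cmd 1: advance +9 → t=25, phase=(5,17,17,5) → FL=S FR=W RL=W RR=S
cmd 2: advance +10 → t=35, phase=(15,3,3,15) → FL=W FR=S RL=S RR=W
cmd 3: advance +14 → t=49, phase=(5,17,17,5) → FL=S FR=W RL=W RR=S
cmd 4: advance +3 → t=52, phase=(8,20,20,8) → FL=W FR=W RL=W RR=W
cmd 5: advance +5 → t=57, phase=(13,1,1,13) → FL=W FR=S RL=S RR=W
cmd 6: advance +2 → t=59, phase=(15,3,3,15) → FL=W FR=S RL=S RR=W


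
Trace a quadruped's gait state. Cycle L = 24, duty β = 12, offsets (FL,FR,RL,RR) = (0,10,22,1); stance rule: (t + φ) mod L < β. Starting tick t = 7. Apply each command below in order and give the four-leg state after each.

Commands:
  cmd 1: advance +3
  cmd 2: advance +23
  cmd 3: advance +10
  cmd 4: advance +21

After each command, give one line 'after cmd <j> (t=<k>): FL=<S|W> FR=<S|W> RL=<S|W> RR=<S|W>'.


after cmd 1 (t=10): FL=S FR=W RL=S RR=S
after cmd 2 (t=33): FL=S FR=W RL=S RR=S
after cmd 3 (t=43): FL=W FR=S RL=W RR=W
after cmd 4 (t=64): FL=W FR=S RL=W RR=W

start t=7: FL=S FR=W RL=S RR=S
cmd 1: advance +3 → t=10, phase=(10,20,8,11) → FL=S FR=W RL=S RR=S
cmd 2: advance +23 → t=33, phase=(9,19,7,10) → FL=S FR=W RL=S RR=S
cmd 3: advance +10 → t=43, phase=(19,5,17,20) → FL=W FR=S RL=W RR=W
cmd 4: advance +21 → t=64, phase=(16,2,14,17) → FL=W FR=S RL=W RR=W


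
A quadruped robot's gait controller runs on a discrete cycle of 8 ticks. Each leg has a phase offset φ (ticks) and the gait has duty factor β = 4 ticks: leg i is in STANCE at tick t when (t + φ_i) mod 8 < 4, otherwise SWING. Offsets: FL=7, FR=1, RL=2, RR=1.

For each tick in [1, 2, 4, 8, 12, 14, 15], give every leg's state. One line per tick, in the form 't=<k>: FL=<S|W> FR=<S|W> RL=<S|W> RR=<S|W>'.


t=1: phase=(0,2,3,2) vs β=4 → FL=S FR=S RL=S RR=S
t=2: phase=(1,3,4,3) vs β=4 → FL=S FR=S RL=W RR=S
t=4: phase=(3,5,6,5) vs β=4 → FL=S FR=W RL=W RR=W
t=8: phase=(7,1,2,1) vs β=4 → FL=W FR=S RL=S RR=S
t=12: phase=(3,5,6,5) vs β=4 → FL=S FR=W RL=W RR=W
t=14: phase=(5,7,0,7) vs β=4 → FL=W FR=W RL=S RR=W
t=15: phase=(6,0,1,0) vs β=4 → FL=W FR=S RL=S RR=S

t=1: FL=S FR=S RL=S RR=S
t=2: FL=S FR=S RL=W RR=S
t=4: FL=S FR=W RL=W RR=W
t=8: FL=W FR=S RL=S RR=S
t=12: FL=S FR=W RL=W RR=W
t=14: FL=W FR=W RL=S RR=W
t=15: FL=W FR=S RL=S RR=S


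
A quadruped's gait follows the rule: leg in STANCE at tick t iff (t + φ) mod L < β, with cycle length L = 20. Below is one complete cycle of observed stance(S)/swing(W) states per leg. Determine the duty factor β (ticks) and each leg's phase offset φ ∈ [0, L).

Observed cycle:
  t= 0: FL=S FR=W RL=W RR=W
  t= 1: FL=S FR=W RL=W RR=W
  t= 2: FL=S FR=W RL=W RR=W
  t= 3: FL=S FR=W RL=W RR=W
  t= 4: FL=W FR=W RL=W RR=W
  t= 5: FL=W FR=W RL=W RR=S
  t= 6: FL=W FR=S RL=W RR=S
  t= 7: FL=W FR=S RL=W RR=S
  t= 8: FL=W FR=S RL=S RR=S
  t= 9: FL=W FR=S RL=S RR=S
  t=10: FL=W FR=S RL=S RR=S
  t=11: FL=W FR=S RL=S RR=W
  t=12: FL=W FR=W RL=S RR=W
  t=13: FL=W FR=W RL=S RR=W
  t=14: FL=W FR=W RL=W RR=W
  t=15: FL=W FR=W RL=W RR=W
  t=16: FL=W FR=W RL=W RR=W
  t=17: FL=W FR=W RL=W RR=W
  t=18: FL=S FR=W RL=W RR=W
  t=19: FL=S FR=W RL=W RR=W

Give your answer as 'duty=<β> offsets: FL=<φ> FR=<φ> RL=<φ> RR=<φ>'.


duty β = stance ticks per leg = 6
FL: stance ticks = 6; W→S at t=18 → φ=2
FR: stance ticks = 6; W→S at t=6 → φ=14
RL: stance ticks = 6; W→S at t=8 → φ=12
RR: stance ticks = 6; W→S at t=5 → φ=15

duty=6 offsets: FL=2 FR=14 RL=12 RR=15


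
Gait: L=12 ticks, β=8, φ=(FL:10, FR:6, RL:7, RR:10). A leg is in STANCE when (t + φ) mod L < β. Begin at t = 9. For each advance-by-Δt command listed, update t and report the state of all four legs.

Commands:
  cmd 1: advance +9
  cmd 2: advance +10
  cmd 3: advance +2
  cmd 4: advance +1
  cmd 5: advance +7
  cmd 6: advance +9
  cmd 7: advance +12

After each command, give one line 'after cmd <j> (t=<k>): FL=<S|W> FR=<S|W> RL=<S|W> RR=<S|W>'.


after cmd 1 (t=18): FL=S FR=S RL=S RR=S
after cmd 2 (t=28): FL=S FR=W RL=W RR=S
after cmd 3 (t=30): FL=S FR=S RL=S RR=S
after cmd 4 (t=31): FL=S FR=S RL=S RR=S
after cmd 5 (t=38): FL=S FR=W RL=W RR=S
after cmd 6 (t=47): FL=W FR=S RL=S RR=W
after cmd 7 (t=59): FL=W FR=S RL=S RR=W

start t=9: FL=S FR=S RL=S RR=S
cmd 1: advance +9 → t=18, phase=(4,0,1,4) → FL=S FR=S RL=S RR=S
cmd 2: advance +10 → t=28, phase=(2,10,11,2) → FL=S FR=W RL=W RR=S
cmd 3: advance +2 → t=30, phase=(4,0,1,4) → FL=S FR=S RL=S RR=S
cmd 4: advance +1 → t=31, phase=(5,1,2,5) → FL=S FR=S RL=S RR=S
cmd 5: advance +7 → t=38, phase=(0,8,9,0) → FL=S FR=W RL=W RR=S
cmd 6: advance +9 → t=47, phase=(9,5,6,9) → FL=W FR=S RL=S RR=W
cmd 7: advance +12 → t=59, phase=(9,5,6,9) → FL=W FR=S RL=S RR=W


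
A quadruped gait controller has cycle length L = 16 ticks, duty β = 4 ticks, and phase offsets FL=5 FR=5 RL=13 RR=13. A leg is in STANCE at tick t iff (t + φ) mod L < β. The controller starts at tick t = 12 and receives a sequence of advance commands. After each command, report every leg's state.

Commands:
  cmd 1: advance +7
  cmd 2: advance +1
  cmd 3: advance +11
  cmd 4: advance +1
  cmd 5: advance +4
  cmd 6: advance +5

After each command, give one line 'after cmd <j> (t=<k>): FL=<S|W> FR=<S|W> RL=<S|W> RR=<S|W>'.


after cmd 1 (t=19): FL=W FR=W RL=S RR=S
after cmd 2 (t=20): FL=W FR=W RL=S RR=S
after cmd 3 (t=31): FL=W FR=W RL=W RR=W
after cmd 4 (t=32): FL=W FR=W RL=W RR=W
after cmd 5 (t=36): FL=W FR=W RL=S RR=S
after cmd 6 (t=41): FL=W FR=W RL=W RR=W

start t=12: FL=S FR=S RL=W RR=W
cmd 1: advance +7 → t=19, phase=(8,8,0,0) → FL=W FR=W RL=S RR=S
cmd 2: advance +1 → t=20, phase=(9,9,1,1) → FL=W FR=W RL=S RR=S
cmd 3: advance +11 → t=31, phase=(4,4,12,12) → FL=W FR=W RL=W RR=W
cmd 4: advance +1 → t=32, phase=(5,5,13,13) → FL=W FR=W RL=W RR=W
cmd 5: advance +4 → t=36, phase=(9,9,1,1) → FL=W FR=W RL=S RR=S
cmd 6: advance +5 → t=41, phase=(14,14,6,6) → FL=W FR=W RL=W RR=W


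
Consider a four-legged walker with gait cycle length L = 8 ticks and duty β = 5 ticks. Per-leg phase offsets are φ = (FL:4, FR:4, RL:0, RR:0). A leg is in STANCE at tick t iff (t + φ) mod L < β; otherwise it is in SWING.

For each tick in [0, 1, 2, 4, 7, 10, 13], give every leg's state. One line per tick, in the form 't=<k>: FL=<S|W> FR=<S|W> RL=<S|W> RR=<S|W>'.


t=0: FL=S FR=S RL=S RR=S
t=1: FL=W FR=W RL=S RR=S
t=2: FL=W FR=W RL=S RR=S
t=4: FL=S FR=S RL=S RR=S
t=7: FL=S FR=S RL=W RR=W
t=10: FL=W FR=W RL=S RR=S
t=13: FL=S FR=S RL=W RR=W

t=0: phase=(4,4,0,0) vs β=5 → FL=S FR=S RL=S RR=S
t=1: phase=(5,5,1,1) vs β=5 → FL=W FR=W RL=S RR=S
t=2: phase=(6,6,2,2) vs β=5 → FL=W FR=W RL=S RR=S
t=4: phase=(0,0,4,4) vs β=5 → FL=S FR=S RL=S RR=S
t=7: phase=(3,3,7,7) vs β=5 → FL=S FR=S RL=W RR=W
t=10: phase=(6,6,2,2) vs β=5 → FL=W FR=W RL=S RR=S
t=13: phase=(1,1,5,5) vs β=5 → FL=S FR=S RL=W RR=W


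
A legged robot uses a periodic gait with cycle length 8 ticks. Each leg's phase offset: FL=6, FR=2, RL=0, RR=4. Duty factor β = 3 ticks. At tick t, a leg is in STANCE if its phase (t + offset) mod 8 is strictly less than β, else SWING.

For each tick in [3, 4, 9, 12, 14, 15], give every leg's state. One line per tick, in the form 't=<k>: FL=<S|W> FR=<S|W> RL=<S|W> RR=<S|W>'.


t=3: FL=S FR=W RL=W RR=W
t=4: FL=S FR=W RL=W RR=S
t=9: FL=W FR=W RL=S RR=W
t=12: FL=S FR=W RL=W RR=S
t=14: FL=W FR=S RL=W RR=S
t=15: FL=W FR=S RL=W RR=W

t=3: phase=(1,5,3,7) vs β=3 → FL=S FR=W RL=W RR=W
t=4: phase=(2,6,4,0) vs β=3 → FL=S FR=W RL=W RR=S
t=9: phase=(7,3,1,5) vs β=3 → FL=W FR=W RL=S RR=W
t=12: phase=(2,6,4,0) vs β=3 → FL=S FR=W RL=W RR=S
t=14: phase=(4,0,6,2) vs β=3 → FL=W FR=S RL=W RR=S
t=15: phase=(5,1,7,3) vs β=3 → FL=W FR=S RL=W RR=W


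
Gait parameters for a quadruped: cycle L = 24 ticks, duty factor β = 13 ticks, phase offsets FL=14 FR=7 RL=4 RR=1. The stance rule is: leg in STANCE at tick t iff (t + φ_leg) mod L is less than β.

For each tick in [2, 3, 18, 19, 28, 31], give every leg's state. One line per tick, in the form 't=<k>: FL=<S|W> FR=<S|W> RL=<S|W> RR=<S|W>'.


t=2: phase=(16,9,6,3) vs β=13 → FL=W FR=S RL=S RR=S
t=3: phase=(17,10,7,4) vs β=13 → FL=W FR=S RL=S RR=S
t=18: phase=(8,1,22,19) vs β=13 → FL=S FR=S RL=W RR=W
t=19: phase=(9,2,23,20) vs β=13 → FL=S FR=S RL=W RR=W
t=28: phase=(18,11,8,5) vs β=13 → FL=W FR=S RL=S RR=S
t=31: phase=(21,14,11,8) vs β=13 → FL=W FR=W RL=S RR=S

t=2: FL=W FR=S RL=S RR=S
t=3: FL=W FR=S RL=S RR=S
t=18: FL=S FR=S RL=W RR=W
t=19: FL=S FR=S RL=W RR=W
t=28: FL=W FR=S RL=S RR=S
t=31: FL=W FR=W RL=S RR=S


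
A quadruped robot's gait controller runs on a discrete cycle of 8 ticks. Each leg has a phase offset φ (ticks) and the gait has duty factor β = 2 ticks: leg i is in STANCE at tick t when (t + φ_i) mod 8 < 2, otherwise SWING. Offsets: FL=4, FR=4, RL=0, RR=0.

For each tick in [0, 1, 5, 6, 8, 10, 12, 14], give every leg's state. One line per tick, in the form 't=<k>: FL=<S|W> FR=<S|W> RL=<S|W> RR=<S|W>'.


t=0: FL=W FR=W RL=S RR=S
t=1: FL=W FR=W RL=S RR=S
t=5: FL=S FR=S RL=W RR=W
t=6: FL=W FR=W RL=W RR=W
t=8: FL=W FR=W RL=S RR=S
t=10: FL=W FR=W RL=W RR=W
t=12: FL=S FR=S RL=W RR=W
t=14: FL=W FR=W RL=W RR=W

t=0: phase=(4,4,0,0) vs β=2 → FL=W FR=W RL=S RR=S
t=1: phase=(5,5,1,1) vs β=2 → FL=W FR=W RL=S RR=S
t=5: phase=(1,1,5,5) vs β=2 → FL=S FR=S RL=W RR=W
t=6: phase=(2,2,6,6) vs β=2 → FL=W FR=W RL=W RR=W
t=8: phase=(4,4,0,0) vs β=2 → FL=W FR=W RL=S RR=S
t=10: phase=(6,6,2,2) vs β=2 → FL=W FR=W RL=W RR=W
t=12: phase=(0,0,4,4) vs β=2 → FL=S FR=S RL=W RR=W
t=14: phase=(2,2,6,6) vs β=2 → FL=W FR=W RL=W RR=W


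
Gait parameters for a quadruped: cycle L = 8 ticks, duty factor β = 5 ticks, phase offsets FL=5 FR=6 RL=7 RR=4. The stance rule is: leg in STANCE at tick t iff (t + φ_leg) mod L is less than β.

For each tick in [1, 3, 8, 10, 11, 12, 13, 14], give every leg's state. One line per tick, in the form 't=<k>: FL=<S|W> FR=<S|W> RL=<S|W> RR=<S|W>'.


t=1: FL=W FR=W RL=S RR=W
t=3: FL=S FR=S RL=S RR=W
t=8: FL=W FR=W RL=W RR=S
t=10: FL=W FR=S RL=S RR=W
t=11: FL=S FR=S RL=S RR=W
t=12: FL=S FR=S RL=S RR=S
t=13: FL=S FR=S RL=S RR=S
t=14: FL=S FR=S RL=W RR=S

t=1: phase=(6,7,0,5) vs β=5 → FL=W FR=W RL=S RR=W
t=3: phase=(0,1,2,7) vs β=5 → FL=S FR=S RL=S RR=W
t=8: phase=(5,6,7,4) vs β=5 → FL=W FR=W RL=W RR=S
t=10: phase=(7,0,1,6) vs β=5 → FL=W FR=S RL=S RR=W
t=11: phase=(0,1,2,7) vs β=5 → FL=S FR=S RL=S RR=W
t=12: phase=(1,2,3,0) vs β=5 → FL=S FR=S RL=S RR=S
t=13: phase=(2,3,4,1) vs β=5 → FL=S FR=S RL=S RR=S
t=14: phase=(3,4,5,2) vs β=5 → FL=S FR=S RL=W RR=S


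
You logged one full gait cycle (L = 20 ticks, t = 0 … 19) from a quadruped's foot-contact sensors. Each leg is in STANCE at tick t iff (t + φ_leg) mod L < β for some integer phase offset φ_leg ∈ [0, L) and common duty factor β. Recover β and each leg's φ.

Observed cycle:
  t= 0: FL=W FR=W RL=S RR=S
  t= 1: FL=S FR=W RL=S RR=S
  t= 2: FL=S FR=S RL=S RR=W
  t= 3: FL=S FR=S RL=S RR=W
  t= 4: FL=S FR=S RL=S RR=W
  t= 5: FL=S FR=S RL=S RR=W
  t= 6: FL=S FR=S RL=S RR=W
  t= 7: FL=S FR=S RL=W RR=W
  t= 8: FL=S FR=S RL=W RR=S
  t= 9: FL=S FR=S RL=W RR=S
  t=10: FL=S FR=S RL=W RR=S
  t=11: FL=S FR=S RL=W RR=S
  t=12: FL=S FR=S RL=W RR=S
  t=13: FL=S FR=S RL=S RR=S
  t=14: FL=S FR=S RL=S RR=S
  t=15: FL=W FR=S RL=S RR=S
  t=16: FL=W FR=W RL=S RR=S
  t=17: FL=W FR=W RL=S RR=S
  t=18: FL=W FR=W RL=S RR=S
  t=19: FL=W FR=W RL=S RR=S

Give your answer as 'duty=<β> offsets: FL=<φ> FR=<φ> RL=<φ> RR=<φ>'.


duty=14 offsets: FL=19 FR=18 RL=7 RR=12

duty β = stance ticks per leg = 14
FL: stance ticks = 14; W→S at t=1 → φ=19
FR: stance ticks = 14; W→S at t=2 → φ=18
RL: stance ticks = 14; W→S at t=13 → φ=7
RR: stance ticks = 14; W→S at t=8 → φ=12


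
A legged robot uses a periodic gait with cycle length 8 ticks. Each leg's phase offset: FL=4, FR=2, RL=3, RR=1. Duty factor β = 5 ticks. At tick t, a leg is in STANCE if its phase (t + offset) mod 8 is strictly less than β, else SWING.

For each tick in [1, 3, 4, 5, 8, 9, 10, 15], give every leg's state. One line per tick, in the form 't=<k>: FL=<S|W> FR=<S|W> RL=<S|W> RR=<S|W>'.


t=1: phase=(5,3,4,2) vs β=5 → FL=W FR=S RL=S RR=S
t=3: phase=(7,5,6,4) vs β=5 → FL=W FR=W RL=W RR=S
t=4: phase=(0,6,7,5) vs β=5 → FL=S FR=W RL=W RR=W
t=5: phase=(1,7,0,6) vs β=5 → FL=S FR=W RL=S RR=W
t=8: phase=(4,2,3,1) vs β=5 → FL=S FR=S RL=S RR=S
t=9: phase=(5,3,4,2) vs β=5 → FL=W FR=S RL=S RR=S
t=10: phase=(6,4,5,3) vs β=5 → FL=W FR=S RL=W RR=S
t=15: phase=(3,1,2,0) vs β=5 → FL=S FR=S RL=S RR=S

t=1: FL=W FR=S RL=S RR=S
t=3: FL=W FR=W RL=W RR=S
t=4: FL=S FR=W RL=W RR=W
t=5: FL=S FR=W RL=S RR=W
t=8: FL=S FR=S RL=S RR=S
t=9: FL=W FR=S RL=S RR=S
t=10: FL=W FR=S RL=W RR=S
t=15: FL=S FR=S RL=S RR=S


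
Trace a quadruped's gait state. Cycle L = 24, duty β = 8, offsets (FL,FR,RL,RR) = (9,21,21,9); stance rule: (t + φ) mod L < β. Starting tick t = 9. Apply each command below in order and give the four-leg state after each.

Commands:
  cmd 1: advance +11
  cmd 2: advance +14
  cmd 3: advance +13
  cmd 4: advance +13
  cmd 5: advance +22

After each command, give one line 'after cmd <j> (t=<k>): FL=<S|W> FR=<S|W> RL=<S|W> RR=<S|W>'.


after cmd 1 (t=20): FL=S FR=W RL=W RR=S
after cmd 2 (t=34): FL=W FR=S RL=S RR=W
after cmd 3 (t=47): FL=W FR=W RL=W RR=W
after cmd 4 (t=60): FL=W FR=W RL=W RR=W
after cmd 5 (t=82): FL=W FR=S RL=S RR=W

start t=9: FL=W FR=S RL=S RR=W
cmd 1: advance +11 → t=20, phase=(5,17,17,5) → FL=S FR=W RL=W RR=S
cmd 2: advance +14 → t=34, phase=(19,7,7,19) → FL=W FR=S RL=S RR=W
cmd 3: advance +13 → t=47, phase=(8,20,20,8) → FL=W FR=W RL=W RR=W
cmd 4: advance +13 → t=60, phase=(21,9,9,21) → FL=W FR=W RL=W RR=W
cmd 5: advance +22 → t=82, phase=(19,7,7,19) → FL=W FR=S RL=S RR=W


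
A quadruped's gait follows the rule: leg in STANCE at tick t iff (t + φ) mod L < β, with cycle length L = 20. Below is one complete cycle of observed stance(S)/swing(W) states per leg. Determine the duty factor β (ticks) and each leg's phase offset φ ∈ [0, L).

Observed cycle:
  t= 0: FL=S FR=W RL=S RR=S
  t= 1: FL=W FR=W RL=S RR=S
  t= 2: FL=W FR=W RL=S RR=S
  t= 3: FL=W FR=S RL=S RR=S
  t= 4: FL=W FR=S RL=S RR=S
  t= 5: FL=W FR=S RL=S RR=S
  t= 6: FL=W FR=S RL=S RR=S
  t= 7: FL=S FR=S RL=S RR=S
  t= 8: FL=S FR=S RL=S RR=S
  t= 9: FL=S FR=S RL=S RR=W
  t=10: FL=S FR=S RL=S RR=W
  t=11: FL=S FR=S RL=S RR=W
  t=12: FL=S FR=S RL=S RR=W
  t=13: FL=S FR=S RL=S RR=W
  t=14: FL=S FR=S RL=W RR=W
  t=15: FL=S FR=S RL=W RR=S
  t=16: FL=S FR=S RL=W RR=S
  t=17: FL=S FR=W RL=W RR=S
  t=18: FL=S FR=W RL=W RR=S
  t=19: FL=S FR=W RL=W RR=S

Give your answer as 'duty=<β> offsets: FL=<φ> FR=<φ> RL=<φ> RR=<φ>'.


duty=14 offsets: FL=13 FR=17 RL=0 RR=5

duty β = stance ticks per leg = 14
FL: stance ticks = 14; W→S at t=7 → φ=13
FR: stance ticks = 14; W→S at t=3 → φ=17
RL: stance ticks = 14; W→S at t=0 → φ=0
RR: stance ticks = 14; W→S at t=15 → φ=5


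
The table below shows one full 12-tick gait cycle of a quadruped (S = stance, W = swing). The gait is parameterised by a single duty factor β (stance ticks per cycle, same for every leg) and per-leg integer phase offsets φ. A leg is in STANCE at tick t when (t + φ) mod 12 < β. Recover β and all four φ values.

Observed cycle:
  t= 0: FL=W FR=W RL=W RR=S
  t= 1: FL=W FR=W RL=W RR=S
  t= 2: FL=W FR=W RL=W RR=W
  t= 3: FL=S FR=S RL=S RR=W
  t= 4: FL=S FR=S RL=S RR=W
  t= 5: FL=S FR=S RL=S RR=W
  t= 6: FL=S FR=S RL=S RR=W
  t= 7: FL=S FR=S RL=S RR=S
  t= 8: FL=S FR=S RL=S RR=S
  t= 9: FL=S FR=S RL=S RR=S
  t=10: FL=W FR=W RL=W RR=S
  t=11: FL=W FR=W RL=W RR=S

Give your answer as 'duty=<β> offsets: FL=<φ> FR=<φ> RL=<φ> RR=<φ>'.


duty β = stance ticks per leg = 7
FL: stance ticks = 7; W→S at t=3 → φ=9
FR: stance ticks = 7; W→S at t=3 → φ=9
RL: stance ticks = 7; W→S at t=3 → φ=9
RR: stance ticks = 7; W→S at t=7 → φ=5

duty=7 offsets: FL=9 FR=9 RL=9 RR=5


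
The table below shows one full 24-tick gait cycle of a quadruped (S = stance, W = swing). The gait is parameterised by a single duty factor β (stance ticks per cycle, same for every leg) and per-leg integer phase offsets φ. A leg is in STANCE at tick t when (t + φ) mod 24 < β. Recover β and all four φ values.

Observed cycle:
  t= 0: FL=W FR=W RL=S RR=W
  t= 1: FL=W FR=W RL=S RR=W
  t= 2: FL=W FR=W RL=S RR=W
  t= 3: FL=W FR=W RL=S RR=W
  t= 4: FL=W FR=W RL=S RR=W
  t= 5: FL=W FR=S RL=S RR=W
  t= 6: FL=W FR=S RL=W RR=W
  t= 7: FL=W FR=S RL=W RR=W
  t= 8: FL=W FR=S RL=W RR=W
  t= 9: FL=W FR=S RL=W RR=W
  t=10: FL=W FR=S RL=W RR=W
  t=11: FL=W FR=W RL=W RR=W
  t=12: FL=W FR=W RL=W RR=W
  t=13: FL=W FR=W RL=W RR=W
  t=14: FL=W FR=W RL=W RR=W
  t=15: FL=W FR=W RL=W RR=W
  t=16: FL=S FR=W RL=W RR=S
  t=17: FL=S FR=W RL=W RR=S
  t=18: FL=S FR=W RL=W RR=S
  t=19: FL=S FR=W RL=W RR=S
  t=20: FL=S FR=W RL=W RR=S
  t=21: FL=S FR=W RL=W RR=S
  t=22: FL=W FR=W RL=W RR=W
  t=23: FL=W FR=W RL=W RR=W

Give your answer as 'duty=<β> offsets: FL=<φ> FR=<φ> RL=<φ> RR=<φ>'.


duty=6 offsets: FL=8 FR=19 RL=0 RR=8

duty β = stance ticks per leg = 6
FL: stance ticks = 6; W→S at t=16 → φ=8
FR: stance ticks = 6; W→S at t=5 → φ=19
RL: stance ticks = 6; W→S at t=0 → φ=0
RR: stance ticks = 6; W→S at t=16 → φ=8


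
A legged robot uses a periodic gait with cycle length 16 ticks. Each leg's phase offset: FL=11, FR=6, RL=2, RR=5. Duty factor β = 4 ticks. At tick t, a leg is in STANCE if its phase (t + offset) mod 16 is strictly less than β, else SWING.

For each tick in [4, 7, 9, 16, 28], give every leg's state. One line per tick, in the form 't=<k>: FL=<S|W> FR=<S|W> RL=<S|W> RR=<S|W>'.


t=4: phase=(15,10,6,9) vs β=4 → FL=W FR=W RL=W RR=W
t=7: phase=(2,13,9,12) vs β=4 → FL=S FR=W RL=W RR=W
t=9: phase=(4,15,11,14) vs β=4 → FL=W FR=W RL=W RR=W
t=16: phase=(11,6,2,5) vs β=4 → FL=W FR=W RL=S RR=W
t=28: phase=(7,2,14,1) vs β=4 → FL=W FR=S RL=W RR=S

t=4: FL=W FR=W RL=W RR=W
t=7: FL=S FR=W RL=W RR=W
t=9: FL=W FR=W RL=W RR=W
t=16: FL=W FR=W RL=S RR=W
t=28: FL=W FR=S RL=W RR=S


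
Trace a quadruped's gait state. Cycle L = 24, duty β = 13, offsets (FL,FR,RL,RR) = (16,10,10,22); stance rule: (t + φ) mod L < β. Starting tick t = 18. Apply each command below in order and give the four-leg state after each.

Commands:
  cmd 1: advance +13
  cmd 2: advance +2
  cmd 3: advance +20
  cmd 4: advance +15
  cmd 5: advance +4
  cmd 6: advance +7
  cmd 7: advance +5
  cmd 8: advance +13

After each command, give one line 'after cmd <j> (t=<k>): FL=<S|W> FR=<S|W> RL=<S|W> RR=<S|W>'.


after cmd 1 (t=31): FL=W FR=W RL=W RR=S
after cmd 2 (t=33): FL=S FR=W RL=W RR=S
after cmd 3 (t=53): FL=W FR=W RL=W RR=S
after cmd 4 (t=68): FL=S FR=S RL=S RR=W
after cmd 5 (t=72): FL=W FR=S RL=S RR=W
after cmd 6 (t=79): FL=W FR=W RL=W RR=S
after cmd 7 (t=84): FL=S FR=W RL=W RR=S
after cmd 8 (t=97): FL=W FR=S RL=S RR=W

start t=18: FL=S FR=S RL=S RR=W
cmd 1: advance +13 → t=31, phase=(23,17,17,5) → FL=W FR=W RL=W RR=S
cmd 2: advance +2 → t=33, phase=(1,19,19,7) → FL=S FR=W RL=W RR=S
cmd 3: advance +20 → t=53, phase=(21,15,15,3) → FL=W FR=W RL=W RR=S
cmd 4: advance +15 → t=68, phase=(12,6,6,18) → FL=S FR=S RL=S RR=W
cmd 5: advance +4 → t=72, phase=(16,10,10,22) → FL=W FR=S RL=S RR=W
cmd 6: advance +7 → t=79, phase=(23,17,17,5) → FL=W FR=W RL=W RR=S
cmd 7: advance +5 → t=84, phase=(4,22,22,10) → FL=S FR=W RL=W RR=S
cmd 8: advance +13 → t=97, phase=(17,11,11,23) → FL=W FR=S RL=S RR=W


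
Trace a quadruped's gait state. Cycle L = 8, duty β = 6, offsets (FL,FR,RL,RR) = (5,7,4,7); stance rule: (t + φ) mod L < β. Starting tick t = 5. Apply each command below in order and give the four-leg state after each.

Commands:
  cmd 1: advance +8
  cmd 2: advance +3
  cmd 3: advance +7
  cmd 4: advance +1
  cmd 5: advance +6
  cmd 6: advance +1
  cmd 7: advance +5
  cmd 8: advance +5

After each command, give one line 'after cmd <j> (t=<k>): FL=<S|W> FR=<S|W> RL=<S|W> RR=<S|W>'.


start t=5: FL=S FR=S RL=S RR=S
cmd 1: advance +8 → t=13, phase=(2,4,1,4) → FL=S FR=S RL=S RR=S
cmd 2: advance +3 → t=16, phase=(5,7,4,7) → FL=S FR=W RL=S RR=W
cmd 3: advance +7 → t=23, phase=(4,6,3,6) → FL=S FR=W RL=S RR=W
cmd 4: advance +1 → t=24, phase=(5,7,4,7) → FL=S FR=W RL=S RR=W
cmd 5: advance +6 → t=30, phase=(3,5,2,5) → FL=S FR=S RL=S RR=S
cmd 6: advance +1 → t=31, phase=(4,6,3,6) → FL=S FR=W RL=S RR=W
cmd 7: advance +5 → t=36, phase=(1,3,0,3) → FL=S FR=S RL=S RR=S
cmd 8: advance +5 → t=41, phase=(6,0,5,0) → FL=W FR=S RL=S RR=S

after cmd 1 (t=13): FL=S FR=S RL=S RR=S
after cmd 2 (t=16): FL=S FR=W RL=S RR=W
after cmd 3 (t=23): FL=S FR=W RL=S RR=W
after cmd 4 (t=24): FL=S FR=W RL=S RR=W
after cmd 5 (t=30): FL=S FR=S RL=S RR=S
after cmd 6 (t=31): FL=S FR=W RL=S RR=W
after cmd 7 (t=36): FL=S FR=S RL=S RR=S
after cmd 8 (t=41): FL=W FR=S RL=S RR=S


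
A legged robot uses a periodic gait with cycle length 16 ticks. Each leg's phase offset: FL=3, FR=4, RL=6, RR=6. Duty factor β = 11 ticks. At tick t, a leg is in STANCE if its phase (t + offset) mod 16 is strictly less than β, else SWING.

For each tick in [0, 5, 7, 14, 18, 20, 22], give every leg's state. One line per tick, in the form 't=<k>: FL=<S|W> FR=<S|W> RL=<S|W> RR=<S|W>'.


t=0: FL=S FR=S RL=S RR=S
t=5: FL=S FR=S RL=W RR=W
t=7: FL=S FR=W RL=W RR=W
t=14: FL=S FR=S RL=S RR=S
t=18: FL=S FR=S RL=S RR=S
t=20: FL=S FR=S RL=S RR=S
t=22: FL=S FR=S RL=W RR=W

t=0: phase=(3,4,6,6) vs β=11 → FL=S FR=S RL=S RR=S
t=5: phase=(8,9,11,11) vs β=11 → FL=S FR=S RL=W RR=W
t=7: phase=(10,11,13,13) vs β=11 → FL=S FR=W RL=W RR=W
t=14: phase=(1,2,4,4) vs β=11 → FL=S FR=S RL=S RR=S
t=18: phase=(5,6,8,8) vs β=11 → FL=S FR=S RL=S RR=S
t=20: phase=(7,8,10,10) vs β=11 → FL=S FR=S RL=S RR=S
t=22: phase=(9,10,12,12) vs β=11 → FL=S FR=S RL=W RR=W


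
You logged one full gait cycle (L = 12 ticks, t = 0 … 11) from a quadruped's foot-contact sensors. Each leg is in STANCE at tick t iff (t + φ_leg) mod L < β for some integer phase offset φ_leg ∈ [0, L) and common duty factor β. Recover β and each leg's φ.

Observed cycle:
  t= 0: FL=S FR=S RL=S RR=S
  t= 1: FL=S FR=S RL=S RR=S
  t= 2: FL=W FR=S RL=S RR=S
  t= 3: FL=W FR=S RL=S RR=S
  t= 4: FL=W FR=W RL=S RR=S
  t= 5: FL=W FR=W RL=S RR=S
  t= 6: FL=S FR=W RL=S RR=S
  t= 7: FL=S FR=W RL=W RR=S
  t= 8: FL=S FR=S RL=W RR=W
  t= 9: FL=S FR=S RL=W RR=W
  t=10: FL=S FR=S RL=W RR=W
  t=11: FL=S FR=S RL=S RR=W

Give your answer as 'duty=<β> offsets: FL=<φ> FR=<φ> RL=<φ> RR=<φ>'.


duty=8 offsets: FL=6 FR=4 RL=1 RR=0

duty β = stance ticks per leg = 8
FL: stance ticks = 8; W→S at t=6 → φ=6
FR: stance ticks = 8; W→S at t=8 → φ=4
RL: stance ticks = 8; W→S at t=11 → φ=1
RR: stance ticks = 8; W→S at t=0 → φ=0


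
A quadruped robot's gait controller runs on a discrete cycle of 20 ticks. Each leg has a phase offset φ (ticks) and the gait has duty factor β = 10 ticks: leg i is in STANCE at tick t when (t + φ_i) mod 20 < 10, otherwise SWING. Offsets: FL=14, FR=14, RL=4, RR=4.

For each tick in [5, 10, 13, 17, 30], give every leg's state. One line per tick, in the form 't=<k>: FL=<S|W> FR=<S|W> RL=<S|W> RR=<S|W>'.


t=5: phase=(19,19,9,9) vs β=10 → FL=W FR=W RL=S RR=S
t=10: phase=(4,4,14,14) vs β=10 → FL=S FR=S RL=W RR=W
t=13: phase=(7,7,17,17) vs β=10 → FL=S FR=S RL=W RR=W
t=17: phase=(11,11,1,1) vs β=10 → FL=W FR=W RL=S RR=S
t=30: phase=(4,4,14,14) vs β=10 → FL=S FR=S RL=W RR=W

t=5: FL=W FR=W RL=S RR=S
t=10: FL=S FR=S RL=W RR=W
t=13: FL=S FR=S RL=W RR=W
t=17: FL=W FR=W RL=S RR=S
t=30: FL=S FR=S RL=W RR=W
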